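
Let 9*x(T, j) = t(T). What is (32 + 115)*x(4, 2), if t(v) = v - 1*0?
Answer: 196/3 ≈ 65.333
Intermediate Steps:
t(v) = v (t(v) = v + 0 = v)
x(T, j) = T/9
(32 + 115)*x(4, 2) = (32 + 115)*((⅑)*4) = 147*(4/9) = 196/3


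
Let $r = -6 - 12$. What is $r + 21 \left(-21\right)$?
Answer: $-459$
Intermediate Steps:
$r = -18$ ($r = -6 - 12 = -18$)
$r + 21 \left(-21\right) = -18 + 21 \left(-21\right) = -18 - 441 = -459$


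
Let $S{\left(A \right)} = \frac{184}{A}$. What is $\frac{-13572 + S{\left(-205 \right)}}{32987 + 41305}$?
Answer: $- \frac{695611}{3807465} \approx -0.1827$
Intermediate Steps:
$\frac{-13572 + S{\left(-205 \right)}}{32987 + 41305} = \frac{-13572 + \frac{184}{-205}}{32987 + 41305} = \frac{-13572 + 184 \left(- \frac{1}{205}\right)}{74292} = \left(-13572 - \frac{184}{205}\right) \frac{1}{74292} = \left(- \frac{2782444}{205}\right) \frac{1}{74292} = - \frac{695611}{3807465}$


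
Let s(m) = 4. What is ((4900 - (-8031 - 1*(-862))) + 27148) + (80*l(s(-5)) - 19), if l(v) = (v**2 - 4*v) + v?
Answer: 39518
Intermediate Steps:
l(v) = v**2 - 3*v
((4900 - (-8031 - 1*(-862))) + 27148) + (80*l(s(-5)) - 19) = ((4900 - (-8031 - 1*(-862))) + 27148) + (80*(4*(-3 + 4)) - 19) = ((4900 - (-8031 + 862)) + 27148) + (80*(4*1) - 19) = ((4900 - 1*(-7169)) + 27148) + (80*4 - 19) = ((4900 + 7169) + 27148) + (320 - 19) = (12069 + 27148) + 301 = 39217 + 301 = 39518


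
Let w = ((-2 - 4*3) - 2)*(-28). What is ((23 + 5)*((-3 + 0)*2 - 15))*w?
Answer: -263424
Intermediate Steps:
w = 448 (w = ((-2 - 12) - 2)*(-28) = (-14 - 2)*(-28) = -16*(-28) = 448)
((23 + 5)*((-3 + 0)*2 - 15))*w = ((23 + 5)*((-3 + 0)*2 - 15))*448 = (28*(-3*2 - 15))*448 = (28*(-6 - 15))*448 = (28*(-21))*448 = -588*448 = -263424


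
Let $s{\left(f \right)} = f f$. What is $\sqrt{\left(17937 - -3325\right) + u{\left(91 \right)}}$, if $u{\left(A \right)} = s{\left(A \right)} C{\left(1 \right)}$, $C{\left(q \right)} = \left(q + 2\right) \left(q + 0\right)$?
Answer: $\sqrt{46105} \approx 214.72$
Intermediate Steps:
$s{\left(f \right)} = f^{2}$
$C{\left(q \right)} = q \left(2 + q\right)$ ($C{\left(q \right)} = \left(2 + q\right) q = q \left(2 + q\right)$)
$u{\left(A \right)} = 3 A^{2}$ ($u{\left(A \right)} = A^{2} \cdot 1 \left(2 + 1\right) = A^{2} \cdot 1 \cdot 3 = A^{2} \cdot 3 = 3 A^{2}$)
$\sqrt{\left(17937 - -3325\right) + u{\left(91 \right)}} = \sqrt{\left(17937 - -3325\right) + 3 \cdot 91^{2}} = \sqrt{\left(17937 + 3325\right) + 3 \cdot 8281} = \sqrt{21262 + 24843} = \sqrt{46105}$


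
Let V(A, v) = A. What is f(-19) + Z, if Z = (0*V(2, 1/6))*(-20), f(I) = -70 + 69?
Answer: -1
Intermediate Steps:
f(I) = -1
Z = 0 (Z = (0*2)*(-20) = 0*(-20) = 0)
f(-19) + Z = -1 + 0 = -1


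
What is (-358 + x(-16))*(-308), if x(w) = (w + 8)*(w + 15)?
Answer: 107800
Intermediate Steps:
x(w) = (8 + w)*(15 + w)
(-358 + x(-16))*(-308) = (-358 + (120 + (-16)**2 + 23*(-16)))*(-308) = (-358 + (120 + 256 - 368))*(-308) = (-358 + 8)*(-308) = -350*(-308) = 107800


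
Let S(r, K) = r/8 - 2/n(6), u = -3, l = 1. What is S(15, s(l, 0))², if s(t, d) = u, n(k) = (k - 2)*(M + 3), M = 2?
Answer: 5041/1600 ≈ 3.1506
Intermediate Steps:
n(k) = -10 + 5*k (n(k) = (k - 2)*(2 + 3) = (-2 + k)*5 = -10 + 5*k)
s(t, d) = -3
S(r, K) = -⅒ + r/8 (S(r, K) = r/8 - 2/(-10 + 5*6) = r*(⅛) - 2/(-10 + 30) = r/8 - 2/20 = r/8 - 2*1/20 = r/8 - ⅒ = -⅒ + r/8)
S(15, s(l, 0))² = (-⅒ + (⅛)*15)² = (-⅒ + 15/8)² = (71/40)² = 5041/1600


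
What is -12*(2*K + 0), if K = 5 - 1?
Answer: -96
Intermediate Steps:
K = 4
-12*(2*K + 0) = -12*(2*4 + 0) = -12*(8 + 0) = -12*8 = -96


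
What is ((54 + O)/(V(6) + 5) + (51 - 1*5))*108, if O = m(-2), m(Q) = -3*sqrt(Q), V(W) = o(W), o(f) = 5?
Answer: 27756/5 - 162*I*sqrt(2)/5 ≈ 5551.2 - 45.82*I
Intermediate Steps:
V(W) = 5
O = -3*I*sqrt(2) ≈ -4.2426*I
((54 + O)/(V(6) + 5) + (51 - 1*5))*108 = ((54 - 3*I*sqrt(2))/(5 + 5) + (51 - 1*5))*108 = ((54 - 3*I*sqrt(2))/10 + (51 - 5))*108 = ((54 - 3*I*sqrt(2))*(1/10) + 46)*108 = ((27/5 - 3*I*sqrt(2)/10) + 46)*108 = (257/5 - 3*I*sqrt(2)/10)*108 = 27756/5 - 162*I*sqrt(2)/5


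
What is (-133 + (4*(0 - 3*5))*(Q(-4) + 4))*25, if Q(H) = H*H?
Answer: -33325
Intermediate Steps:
Q(H) = H²
(-133 + (4*(0 - 3*5))*(Q(-4) + 4))*25 = (-133 + (4*(0 - 3*5))*((-4)² + 4))*25 = (-133 + (4*(0 - 15))*(16 + 4))*25 = (-133 + (4*(-15))*20)*25 = (-133 - 60*20)*25 = (-133 - 1200)*25 = -1333*25 = -33325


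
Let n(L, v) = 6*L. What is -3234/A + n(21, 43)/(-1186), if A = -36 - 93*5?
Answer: 628733/99031 ≈ 6.3488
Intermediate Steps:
A = -501 (A = -36 - 465 = -501)
-3234/A + n(21, 43)/(-1186) = -3234/(-501) + (6*21)/(-1186) = -3234*(-1/501) + 126*(-1/1186) = 1078/167 - 63/593 = 628733/99031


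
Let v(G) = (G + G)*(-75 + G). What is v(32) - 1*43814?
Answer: -46566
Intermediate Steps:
v(G) = 2*G*(-75 + G) (v(G) = (2*G)*(-75 + G) = 2*G*(-75 + G))
v(32) - 1*43814 = 2*32*(-75 + 32) - 1*43814 = 2*32*(-43) - 43814 = -2752 - 43814 = -46566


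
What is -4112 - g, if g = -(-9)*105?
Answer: -5057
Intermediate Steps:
g = 945 (g = -1*(-945) = 945)
-4112 - g = -4112 - 1*945 = -4112 - 945 = -5057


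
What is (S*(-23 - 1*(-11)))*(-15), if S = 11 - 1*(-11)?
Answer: 3960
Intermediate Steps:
S = 22 (S = 11 + 11 = 22)
(S*(-23 - 1*(-11)))*(-15) = (22*(-23 - 1*(-11)))*(-15) = (22*(-23 + 11))*(-15) = (22*(-12))*(-15) = -264*(-15) = 3960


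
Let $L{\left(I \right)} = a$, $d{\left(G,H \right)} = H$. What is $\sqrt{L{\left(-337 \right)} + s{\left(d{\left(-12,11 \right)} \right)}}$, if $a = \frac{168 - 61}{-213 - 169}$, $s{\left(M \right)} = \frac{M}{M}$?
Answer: $\frac{5 \sqrt{4202}}{382} \approx 0.84847$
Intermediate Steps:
$s{\left(M \right)} = 1$
$a = - \frac{107}{382}$ ($a = \frac{107}{-382} = 107 \left(- \frac{1}{382}\right) = - \frac{107}{382} \approx -0.2801$)
$L{\left(I \right)} = - \frac{107}{382}$
$\sqrt{L{\left(-337 \right)} + s{\left(d{\left(-12,11 \right)} \right)}} = \sqrt{- \frac{107}{382} + 1} = \sqrt{\frac{275}{382}} = \frac{5 \sqrt{4202}}{382}$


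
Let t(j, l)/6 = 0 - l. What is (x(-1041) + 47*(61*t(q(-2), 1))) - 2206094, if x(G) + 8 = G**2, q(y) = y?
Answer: -1139623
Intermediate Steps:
t(j, l) = -6*l (t(j, l) = 6*(0 - l) = 6*(-l) = -6*l)
x(G) = -8 + G**2
(x(-1041) + 47*(61*t(q(-2), 1))) - 2206094 = ((-8 + (-1041)**2) + 47*(61*(-6*1))) - 2206094 = ((-8 + 1083681) + 47*(61*(-6))) - 2206094 = (1083673 + 47*(-366)) - 2206094 = (1083673 - 17202) - 2206094 = 1066471 - 2206094 = -1139623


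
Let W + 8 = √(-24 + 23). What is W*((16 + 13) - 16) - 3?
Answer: -107 + 13*I ≈ -107.0 + 13.0*I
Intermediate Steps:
W = -8 + I (W = -8 + √(-24 + 23) = -8 + √(-1) = -8 + I ≈ -8.0 + 1.0*I)
W*((16 + 13) - 16) - 3 = (-8 + I)*((16 + 13) - 16) - 3 = (-8 + I)*(29 - 16) - 3 = (-8 + I)*13 - 3 = (-104 + 13*I) - 3 = -107 + 13*I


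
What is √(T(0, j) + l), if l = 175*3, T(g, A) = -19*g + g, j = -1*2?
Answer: 5*√21 ≈ 22.913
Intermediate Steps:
j = -2
T(g, A) = -18*g
l = 525
√(T(0, j) + l) = √(-18*0 + 525) = √(0 + 525) = √525 = 5*√21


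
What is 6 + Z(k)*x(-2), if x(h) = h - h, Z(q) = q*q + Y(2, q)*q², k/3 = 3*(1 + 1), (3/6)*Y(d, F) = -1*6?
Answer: 6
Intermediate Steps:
Y(d, F) = -12 (Y(d, F) = 2*(-1*6) = 2*(-6) = -12)
k = 18 (k = 3*(3*(1 + 1)) = 3*(3*2) = 3*6 = 18)
Z(q) = -11*q² (Z(q) = q*q - 12*q² = q² - 12*q² = -11*q²)
x(h) = 0
6 + Z(k)*x(-2) = 6 - 11*18²*0 = 6 - 11*324*0 = 6 - 3564*0 = 6 + 0 = 6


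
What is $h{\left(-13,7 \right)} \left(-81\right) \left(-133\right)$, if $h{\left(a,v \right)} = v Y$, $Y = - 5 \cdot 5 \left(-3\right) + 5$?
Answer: $6032880$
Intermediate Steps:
$Y = 80$ ($Y = \left(-5\right) \left(-15\right) + 5 = 75 + 5 = 80$)
$h{\left(a,v \right)} = 80 v$ ($h{\left(a,v \right)} = v 80 = 80 v$)
$h{\left(-13,7 \right)} \left(-81\right) \left(-133\right) = 80 \cdot 7 \left(-81\right) \left(-133\right) = 560 \left(-81\right) \left(-133\right) = \left(-45360\right) \left(-133\right) = 6032880$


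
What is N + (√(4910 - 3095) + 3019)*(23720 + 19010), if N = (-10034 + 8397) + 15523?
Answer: 129015756 + 470030*√15 ≈ 1.3084e+8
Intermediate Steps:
N = 13886 (N = -1637 + 15523 = 13886)
N + (√(4910 - 3095) + 3019)*(23720 + 19010) = 13886 + (√(4910 - 3095) + 3019)*(23720 + 19010) = 13886 + (√1815 + 3019)*42730 = 13886 + (11*√15 + 3019)*42730 = 13886 + (3019 + 11*√15)*42730 = 13886 + (129001870 + 470030*√15) = 129015756 + 470030*√15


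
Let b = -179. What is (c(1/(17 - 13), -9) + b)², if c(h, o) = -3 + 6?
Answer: 30976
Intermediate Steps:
c(h, o) = 3
(c(1/(17 - 13), -9) + b)² = (3 - 179)² = (-176)² = 30976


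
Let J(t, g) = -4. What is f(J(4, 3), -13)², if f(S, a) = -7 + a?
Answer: 400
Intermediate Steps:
f(J(4, 3), -13)² = (-7 - 13)² = (-20)² = 400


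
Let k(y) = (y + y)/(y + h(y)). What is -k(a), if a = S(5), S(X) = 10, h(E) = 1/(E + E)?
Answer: -400/201 ≈ -1.9900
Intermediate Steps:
h(E) = 1/(2*E)
a = 10
k(y) = 2*y/(y + 1/(2*y)) (k(y) = (y + y)/(y + 1/(2*y)) = (2*y)/(y + 1/(2*y)) = 2*y/(y + 1/(2*y)))
-k(a) = -4*10²/(1 + 2*10²) = -4*100/(1 + 2*100) = -4*100/(1 + 200) = -4*100/201 = -1*400/201 = -400/201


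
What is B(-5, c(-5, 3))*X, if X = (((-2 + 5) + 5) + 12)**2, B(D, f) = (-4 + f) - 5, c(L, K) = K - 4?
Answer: -4000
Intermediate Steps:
c(L, K) = -4 + K
B(D, f) = -9 + f
X = 400 (X = ((3 + 5) + 12)**2 = (8 + 12)**2 = 20**2 = 400)
B(-5, c(-5, 3))*X = (-9 + (-4 + 3))*400 = (-9 - 1)*400 = -10*400 = -4000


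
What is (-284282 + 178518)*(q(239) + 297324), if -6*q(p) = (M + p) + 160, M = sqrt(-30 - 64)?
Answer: -31439142230 + 52882*I*sqrt(94)/3 ≈ -3.1439e+10 + 1.709e+5*I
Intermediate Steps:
M = I*sqrt(94) (M = sqrt(-94) = I*sqrt(94) ≈ 9.6954*I)
q(p) = -80/3 - p/6 - I*sqrt(94)/6 (q(p) = -((I*sqrt(94) + p) + 160)/6 = -((p + I*sqrt(94)) + 160)/6 = -(160 + p + I*sqrt(94))/6 = -80/3 - p/6 - I*sqrt(94)/6)
(-284282 + 178518)*(q(239) + 297324) = (-284282 + 178518)*((-80/3 - 1/6*239 - I*sqrt(94)/6) + 297324) = -105764*((-80/3 - 239/6 - I*sqrt(94)/6) + 297324) = -105764*((-133/2 - I*sqrt(94)/6) + 297324) = -105764*(594515/2 - I*sqrt(94)/6) = -31439142230 + 52882*I*sqrt(94)/3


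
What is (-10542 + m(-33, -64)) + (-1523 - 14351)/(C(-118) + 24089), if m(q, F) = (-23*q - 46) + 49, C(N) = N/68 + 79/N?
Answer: -236289523522/24158855 ≈ -9780.7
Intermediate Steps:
C(N) = 79/N + N/68 (C(N) = N*(1/68) + 79/N = N/68 + 79/N = 79/N + N/68)
m(q, F) = 3 - 23*q (m(q, F) = (-46 - 23*q) + 49 = 3 - 23*q)
(-10542 + m(-33, -64)) + (-1523 - 14351)/(C(-118) + 24089) = (-10542 + (3 - 23*(-33))) + (-1523 - 14351)/((79/(-118) + (1/68)*(-118)) + 24089) = (-10542 + (3 + 759)) - 15874/((79*(-1/118) - 59/34) + 24089) = (-10542 + 762) - 15874/((-79/118 - 59/34) + 24089) = -9780 - 15874/(-2412/1003 + 24089) = -9780 - 15874/24158855/1003 = -9780 - 15874*1003/24158855 = -9780 - 15921622/24158855 = -236289523522/24158855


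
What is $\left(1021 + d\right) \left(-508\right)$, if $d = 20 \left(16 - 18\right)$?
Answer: $-498348$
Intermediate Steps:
$d = -40$ ($d = 20 \left(-2\right) = -40$)
$\left(1021 + d\right) \left(-508\right) = \left(1021 - 40\right) \left(-508\right) = 981 \left(-508\right) = -498348$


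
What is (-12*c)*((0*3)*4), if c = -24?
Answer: 0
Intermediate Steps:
(-12*c)*((0*3)*4) = (-12*(-24))*((0*3)*4) = 288*(0*4) = 288*0 = 0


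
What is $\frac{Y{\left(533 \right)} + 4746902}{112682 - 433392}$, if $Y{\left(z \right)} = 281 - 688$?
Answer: $- \frac{73023}{4934} \approx -14.8$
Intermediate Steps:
$Y{\left(z \right)} = -407$ ($Y{\left(z \right)} = 281 - 688 = -407$)
$\frac{Y{\left(533 \right)} + 4746902}{112682 - 433392} = \frac{-407 + 4746902}{112682 - 433392} = \frac{4746495}{-320710} = 4746495 \left(- \frac{1}{320710}\right) = - \frac{73023}{4934}$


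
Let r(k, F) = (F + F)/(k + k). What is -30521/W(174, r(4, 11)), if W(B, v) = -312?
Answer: 30521/312 ≈ 97.824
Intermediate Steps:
r(k, F) = F/k (r(k, F) = (2*F)/((2*k)) = (2*F)*(1/(2*k)) = F/k)
-30521/W(174, r(4, 11)) = -30521/(-312) = -30521*(-1/312) = 30521/312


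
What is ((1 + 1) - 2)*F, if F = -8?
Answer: 0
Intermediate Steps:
((1 + 1) - 2)*F = ((1 + 1) - 2)*(-8) = (2 - 2)*(-8) = 0*(-8) = 0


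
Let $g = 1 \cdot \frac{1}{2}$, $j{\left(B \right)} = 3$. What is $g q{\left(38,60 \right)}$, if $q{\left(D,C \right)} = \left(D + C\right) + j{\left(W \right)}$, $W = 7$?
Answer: $\frac{101}{2} \approx 50.5$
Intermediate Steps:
$g = \frac{1}{2}$ ($g = 1 \cdot \frac{1}{2} = \frac{1}{2} \approx 0.5$)
$q{\left(D,C \right)} = 3 + C + D$ ($q{\left(D,C \right)} = \left(D + C\right) + 3 = \left(C + D\right) + 3 = 3 + C + D$)
$g q{\left(38,60 \right)} = \frac{3 + 60 + 38}{2} = \frac{1}{2} \cdot 101 = \frac{101}{2}$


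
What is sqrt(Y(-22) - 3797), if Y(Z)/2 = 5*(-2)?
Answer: I*sqrt(3817) ≈ 61.782*I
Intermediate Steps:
Y(Z) = -20 (Y(Z) = 2*(5*(-2)) = 2*(-10) = -20)
sqrt(Y(-22) - 3797) = sqrt(-20 - 3797) = sqrt(-3817) = I*sqrt(3817)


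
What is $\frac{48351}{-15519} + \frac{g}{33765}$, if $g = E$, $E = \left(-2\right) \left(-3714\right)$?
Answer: $- \frac{168588487}{58222115} \approx -2.8956$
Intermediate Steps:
$E = 7428$
$g = 7428$
$\frac{48351}{-15519} + \frac{g}{33765} = \frac{48351}{-15519} + \frac{7428}{33765} = 48351 \left(- \frac{1}{15519}\right) + 7428 \cdot \frac{1}{33765} = - \frac{16117}{5173} + \frac{2476}{11255} = - \frac{168588487}{58222115}$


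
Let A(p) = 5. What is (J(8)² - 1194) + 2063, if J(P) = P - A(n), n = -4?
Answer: 878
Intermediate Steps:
J(P) = -5 + P (J(P) = P - 1*5 = P - 5 = -5 + P)
(J(8)² - 1194) + 2063 = ((-5 + 8)² - 1194) + 2063 = (3² - 1194) + 2063 = (9 - 1194) + 2063 = -1185 + 2063 = 878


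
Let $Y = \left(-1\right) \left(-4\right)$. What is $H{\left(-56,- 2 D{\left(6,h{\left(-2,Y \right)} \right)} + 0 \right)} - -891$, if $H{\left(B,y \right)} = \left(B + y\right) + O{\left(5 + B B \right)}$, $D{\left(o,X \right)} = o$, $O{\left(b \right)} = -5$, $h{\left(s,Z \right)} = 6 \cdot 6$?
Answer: $818$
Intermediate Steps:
$Y = 4$
$h{\left(s,Z \right)} = 36$
$H{\left(B,y \right)} = -5 + B + y$ ($H{\left(B,y \right)} = \left(B + y\right) - 5 = -5 + B + y$)
$H{\left(-56,- 2 D{\left(6,h{\left(-2,Y \right)} \right)} + 0 \right)} - -891 = \left(-5 - 56 + \left(\left(-2\right) 6 + 0\right)\right) - -891 = \left(-5 - 56 + \left(-12 + 0\right)\right) + 891 = \left(-5 - 56 - 12\right) + 891 = -73 + 891 = 818$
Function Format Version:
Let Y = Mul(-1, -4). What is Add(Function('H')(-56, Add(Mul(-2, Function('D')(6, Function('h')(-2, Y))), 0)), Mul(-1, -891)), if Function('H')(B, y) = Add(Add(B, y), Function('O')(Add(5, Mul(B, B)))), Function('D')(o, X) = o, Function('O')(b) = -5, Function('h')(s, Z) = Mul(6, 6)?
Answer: 818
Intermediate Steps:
Y = 4
Function('h')(s, Z) = 36
Function('H')(B, y) = Add(-5, B, y) (Function('H')(B, y) = Add(Add(B, y), -5) = Add(-5, B, y))
Add(Function('H')(-56, Add(Mul(-2, Function('D')(6, Function('h')(-2, Y))), 0)), Mul(-1, -891)) = Add(Add(-5, -56, Add(Mul(-2, 6), 0)), Mul(-1, -891)) = Add(Add(-5, -56, Add(-12, 0)), 891) = Add(Add(-5, -56, -12), 891) = Add(-73, 891) = 818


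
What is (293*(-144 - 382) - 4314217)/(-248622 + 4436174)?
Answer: -4468335/4187552 ≈ -1.0671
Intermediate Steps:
(293*(-144 - 382) - 4314217)/(-248622 + 4436174) = (293*(-526) - 4314217)/4187552 = (-154118 - 4314217)*(1/4187552) = -4468335*1/4187552 = -4468335/4187552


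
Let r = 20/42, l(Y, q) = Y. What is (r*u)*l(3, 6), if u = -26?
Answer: -260/7 ≈ -37.143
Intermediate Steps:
r = 10/21 (r = 20*(1/42) = 10/21 ≈ 0.47619)
(r*u)*l(3, 6) = ((10/21)*(-26))*3 = -260/21*3 = -260/7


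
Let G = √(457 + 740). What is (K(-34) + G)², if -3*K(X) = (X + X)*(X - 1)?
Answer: 5675173/9 - 4760*√133 ≈ 5.7568e+5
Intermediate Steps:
G = 3*√133 (G = √1197 = 3*√133 ≈ 34.598)
K(X) = -2*X*(-1 + X)/3 (K(X) = -(X + X)*(X - 1)/3 = -2*X*(-1 + X)/3)
(K(-34) + G)² = ((⅔)*(-34)*(1 - 1*(-34)) + 3*√133)² = ((⅔)*(-34)*(1 + 34) + 3*√133)² = ((⅔)*(-34)*35 + 3*√133)² = (-2380/3 + 3*√133)²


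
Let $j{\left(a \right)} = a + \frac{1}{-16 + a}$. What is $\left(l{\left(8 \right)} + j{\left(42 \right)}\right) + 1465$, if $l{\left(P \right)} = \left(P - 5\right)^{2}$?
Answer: $\frac{39417}{26} \approx 1516.0$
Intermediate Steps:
$l{\left(P \right)} = \left(-5 + P\right)^{2}$
$\left(l{\left(8 \right)} + j{\left(42 \right)}\right) + 1465 = \left(\left(-5 + 8\right)^{2} + \frac{1 + 42^{2} - 672}{-16 + 42}\right) + 1465 = \left(3^{2} + \frac{1 + 1764 - 672}{26}\right) + 1465 = \left(9 + \frac{1}{26} \cdot 1093\right) + 1465 = \left(9 + \frac{1093}{26}\right) + 1465 = \frac{1327}{26} + 1465 = \frac{39417}{26}$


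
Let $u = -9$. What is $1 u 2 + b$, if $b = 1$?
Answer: $-17$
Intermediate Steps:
$1 u 2 + b = 1 \left(-9\right) 2 + 1 = \left(-9\right) 2 + 1 = -18 + 1 = -17$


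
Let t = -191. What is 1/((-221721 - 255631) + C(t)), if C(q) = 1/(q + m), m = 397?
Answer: -206/98334511 ≈ -2.0949e-6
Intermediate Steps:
C(q) = 1/(397 + q) (C(q) = 1/(q + 397) = 1/(397 + q))
1/((-221721 - 255631) + C(t)) = 1/((-221721 - 255631) + 1/(397 - 191)) = 1/(-477352 + 1/206) = 1/(-98334511/206) = -206/98334511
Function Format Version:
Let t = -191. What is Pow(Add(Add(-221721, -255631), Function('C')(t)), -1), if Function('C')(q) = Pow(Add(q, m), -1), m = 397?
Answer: Rational(-206, 98334511) ≈ -2.0949e-6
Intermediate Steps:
Function('C')(q) = Pow(Add(397, q), -1) (Function('C')(q) = Pow(Add(q, 397), -1) = Pow(Add(397, q), -1))
Pow(Add(Add(-221721, -255631), Function('C')(t)), -1) = Pow(Add(Add(-221721, -255631), Pow(Add(397, -191), -1)), -1) = Pow(Add(-477352, Pow(206, -1)), -1) = Pow(Add(-477352, Rational(1, 206)), -1) = Pow(Rational(-98334511, 206), -1) = Rational(-206, 98334511)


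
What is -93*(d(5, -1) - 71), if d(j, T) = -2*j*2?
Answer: 8463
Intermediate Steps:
d(j, T) = -4*j
-93*(d(5, -1) - 71) = -93*(-4*5 - 71) = -93*(-20 - 71) = -93*(-91) = 8463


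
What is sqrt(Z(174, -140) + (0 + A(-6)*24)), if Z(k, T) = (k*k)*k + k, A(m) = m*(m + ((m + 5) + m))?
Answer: sqrt(5270070) ≈ 2295.7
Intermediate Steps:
A(m) = m*(5 + 3*m) (A(m) = m*(m + ((5 + m) + m)) = m*(m + (5 + 2*m)) = m*(5 + 3*m))
Z(k, T) = k + k**3 (Z(k, T) = k**2*k + k = k**3 + k = k + k**3)
sqrt(Z(174, -140) + (0 + A(-6)*24)) = sqrt((174 + 174**3) + (0 - 6*(5 + 3*(-6))*24)) = sqrt((174 + 5268024) + (0 - 6*(5 - 18)*24)) = sqrt(5268198 + (0 - 6*(-13)*24)) = sqrt(5268198 + (0 + 78*24)) = sqrt(5268198 + (0 + 1872)) = sqrt(5268198 + 1872) = sqrt(5270070)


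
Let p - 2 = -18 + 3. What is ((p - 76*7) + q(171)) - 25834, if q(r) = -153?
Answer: -26532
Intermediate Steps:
p = -13 (p = 2 + (-18 + 3) = 2 - 15 = -13)
((p - 76*7) + q(171)) - 25834 = ((-13 - 76*7) - 153) - 25834 = ((-13 - 532) - 153) - 25834 = (-545 - 153) - 25834 = -698 - 25834 = -26532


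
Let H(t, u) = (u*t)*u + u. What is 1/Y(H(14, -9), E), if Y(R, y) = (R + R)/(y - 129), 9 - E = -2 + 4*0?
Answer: -59/1125 ≈ -0.052444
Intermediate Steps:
H(t, u) = u + t*u² (H(t, u) = (t*u)*u + u = t*u² + u = u + t*u²)
E = 11 (E = 9 - (-2 + 4*0) = 9 - (-2 + 0) = 9 - 1*(-2) = 9 + 2 = 11)
Y(R, y) = 2*R/(-129 + y) (Y(R, y) = (2*R)/(-129 + y) = 2*R/(-129 + y))
1/Y(H(14, -9), E) = 1/(2*(-9*(1 + 14*(-9)))/(-129 + 11)) = 1/(2*(-9*(1 - 126))/(-118)) = 1/(2*(-9*(-125))*(-1/118)) = 1/(2*1125*(-1/118)) = 1/(-1125/59) = -59/1125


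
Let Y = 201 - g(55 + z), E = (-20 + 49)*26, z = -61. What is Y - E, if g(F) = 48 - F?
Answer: -607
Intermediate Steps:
E = 754 (E = 29*26 = 754)
Y = 147 (Y = 201 - (48 - (55 - 61)) = 201 - (48 - 1*(-6)) = 201 - (48 + 6) = 201 - 1*54 = 201 - 54 = 147)
Y - E = 147 - 1*754 = 147 - 754 = -607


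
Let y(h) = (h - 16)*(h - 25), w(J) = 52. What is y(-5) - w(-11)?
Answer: 578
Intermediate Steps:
y(h) = (-25 + h)*(-16 + h) (y(h) = (-16 + h)*(-25 + h) = (-25 + h)*(-16 + h))
y(-5) - w(-11) = (400 + (-5)**2 - 41*(-5)) - 1*52 = (400 + 25 + 205) - 52 = 630 - 52 = 578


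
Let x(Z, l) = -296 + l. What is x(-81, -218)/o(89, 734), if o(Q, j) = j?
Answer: -257/367 ≈ -0.70027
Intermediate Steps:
x(-81, -218)/o(89, 734) = (-296 - 218)/734 = -514*1/734 = -257/367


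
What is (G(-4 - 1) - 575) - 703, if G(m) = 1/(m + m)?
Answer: -12781/10 ≈ -1278.1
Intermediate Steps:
G(m) = 1/(2*m)
(G(-4 - 1) - 575) - 703 = (1/(2*(-4 - 1)) - 575) - 703 = ((½)/(-5) - 575) - 703 = ((½)*(-⅕) - 575) - 703 = (-⅒ - 575) - 703 = -5751/10 - 703 = -12781/10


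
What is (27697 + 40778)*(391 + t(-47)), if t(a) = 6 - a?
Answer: 30402900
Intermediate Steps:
(27697 + 40778)*(391 + t(-47)) = (27697 + 40778)*(391 + (6 - 1*(-47))) = 68475*(391 + (6 + 47)) = 68475*(391 + 53) = 68475*444 = 30402900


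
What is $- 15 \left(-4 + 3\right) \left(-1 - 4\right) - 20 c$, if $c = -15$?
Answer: $225$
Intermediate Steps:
$- 15 \left(-4 + 3\right) \left(-1 - 4\right) - 20 c = - 15 \left(-4 + 3\right) \left(-1 - 4\right) - -300 = - 15 \left(\left(-1\right) \left(-5\right)\right) + 300 = \left(-15\right) 5 + 300 = -75 + 300 = 225$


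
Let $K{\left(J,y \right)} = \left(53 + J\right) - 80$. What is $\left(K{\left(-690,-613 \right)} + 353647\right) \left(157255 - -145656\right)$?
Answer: $106906379230$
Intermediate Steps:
$K{\left(J,y \right)} = -27 + J$
$\left(K{\left(-690,-613 \right)} + 353647\right) \left(157255 - -145656\right) = \left(\left(-27 - 690\right) + 353647\right) \left(157255 - -145656\right) = \left(-717 + 353647\right) \left(157255 + \left(-8359 + 154015\right)\right) = 352930 \left(157255 + 145656\right) = 352930 \cdot 302911 = 106906379230$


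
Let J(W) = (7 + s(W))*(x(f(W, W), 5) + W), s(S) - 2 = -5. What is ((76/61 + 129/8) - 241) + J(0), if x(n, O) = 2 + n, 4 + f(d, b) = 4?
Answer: -105227/488 ≈ -215.63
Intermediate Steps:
f(d, b) = 0 (f(d, b) = -4 + 4 = 0)
s(S) = -3 (s(S) = 2 - 5 = -3)
J(W) = 8 + 4*W (J(W) = (7 - 3)*((2 + 0) + W) = 4*(2 + W) = 8 + 4*W)
((76/61 + 129/8) - 241) + J(0) = ((76/61 + 129/8) - 241) + (8 + 4*0) = ((76*(1/61) + 129*(⅛)) - 241) + (8 + 0) = ((76/61 + 129/8) - 241) + 8 = (8477/488 - 241) + 8 = -109131/488 + 8 = -105227/488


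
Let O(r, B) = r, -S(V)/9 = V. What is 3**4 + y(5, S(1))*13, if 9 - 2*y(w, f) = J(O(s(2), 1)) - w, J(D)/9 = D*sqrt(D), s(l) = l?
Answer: 172 - 117*sqrt(2) ≈ 6.5370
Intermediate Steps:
S(V) = -9*V
J(D) = 9*D**(3/2) (J(D) = 9*(D*sqrt(D)) = 9*D**(3/2))
y(w, f) = 9/2 + w/2 - 9*sqrt(2) (y(w, f) = 9/2 - (9*2**(3/2) - w)/2 = 9/2 - (9*(2*sqrt(2)) - w)/2 = 9/2 - (18*sqrt(2) - w)/2 = 9/2 - (-w + 18*sqrt(2))/2 = 9/2 + (w/2 - 9*sqrt(2)) = 9/2 + w/2 - 9*sqrt(2))
3**4 + y(5, S(1))*13 = 3**4 + (9/2 + (1/2)*5 - 9*sqrt(2))*13 = 81 + (9/2 + 5/2 - 9*sqrt(2))*13 = 81 + (7 - 9*sqrt(2))*13 = 81 + (91 - 117*sqrt(2)) = 172 - 117*sqrt(2)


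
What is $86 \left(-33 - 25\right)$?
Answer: $-4988$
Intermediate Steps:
$86 \left(-33 - 25\right) = 86 \left(-58\right) = -4988$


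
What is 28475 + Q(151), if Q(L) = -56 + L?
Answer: 28570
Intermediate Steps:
28475 + Q(151) = 28475 + (-56 + 151) = 28475 + 95 = 28570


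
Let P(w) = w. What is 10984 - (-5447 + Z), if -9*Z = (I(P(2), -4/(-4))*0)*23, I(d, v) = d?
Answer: 16431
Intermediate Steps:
Z = 0 (Z = -2*0*23/9 = -0*23 = -1/9*0 = 0)
10984 - (-5447 + Z) = 10984 - (-5447 + 0) = 10984 - 1*(-5447) = 10984 + 5447 = 16431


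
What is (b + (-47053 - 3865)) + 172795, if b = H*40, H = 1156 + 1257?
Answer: 218397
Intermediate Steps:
H = 2413
b = 96520 (b = 2413*40 = 96520)
(b + (-47053 - 3865)) + 172795 = (96520 + (-47053 - 3865)) + 172795 = (96520 - 50918) + 172795 = 45602 + 172795 = 218397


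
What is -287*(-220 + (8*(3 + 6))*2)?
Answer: 21812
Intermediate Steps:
-287*(-220 + (8*(3 + 6))*2) = -287*(-220 + (8*9)*2) = -287*(-220 + 72*2) = -287*(-220 + 144) = -287*(-76) = 21812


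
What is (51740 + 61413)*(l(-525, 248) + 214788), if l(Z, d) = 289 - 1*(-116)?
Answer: 24349733529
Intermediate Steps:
l(Z, d) = 405 (l(Z, d) = 289 + 116 = 405)
(51740 + 61413)*(l(-525, 248) + 214788) = (51740 + 61413)*(405 + 214788) = 113153*215193 = 24349733529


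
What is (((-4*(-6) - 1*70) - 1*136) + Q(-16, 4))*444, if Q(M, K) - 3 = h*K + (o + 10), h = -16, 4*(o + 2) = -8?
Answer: -105228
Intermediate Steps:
o = -4 (o = -2 + (¼)*(-8) = -2 - 2 = -4)
Q(M, K) = 9 - 16*K (Q(M, K) = 3 + (-16*K + (-4 + 10)) = 3 + (-16*K + 6) = 3 + (6 - 16*K) = 9 - 16*K)
(((-4*(-6) - 1*70) - 1*136) + Q(-16, 4))*444 = (((-4*(-6) - 1*70) - 1*136) + (9 - 16*4))*444 = (((24 - 70) - 136) + (9 - 64))*444 = ((-46 - 136) - 55)*444 = (-182 - 55)*444 = -237*444 = -105228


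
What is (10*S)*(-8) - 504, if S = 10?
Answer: -1304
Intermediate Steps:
(10*S)*(-8) - 504 = (10*10)*(-8) - 504 = 100*(-8) - 504 = -800 - 504 = -1304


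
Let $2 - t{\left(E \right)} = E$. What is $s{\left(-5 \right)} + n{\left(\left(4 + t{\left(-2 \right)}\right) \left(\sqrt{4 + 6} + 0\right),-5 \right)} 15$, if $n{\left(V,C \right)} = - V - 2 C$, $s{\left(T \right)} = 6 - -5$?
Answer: $161 - 120 \sqrt{10} \approx -218.47$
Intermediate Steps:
$t{\left(E \right)} = 2 - E$
$s{\left(T \right)} = 11$ ($s{\left(T \right)} = 6 + 5 = 11$)
$s{\left(-5 \right)} + n{\left(\left(4 + t{\left(-2 \right)}\right) \left(\sqrt{4 + 6} + 0\right),-5 \right)} 15 = 11 + \left(- \left(4 + \left(2 - -2\right)\right) \left(\sqrt{4 + 6} + 0\right) - -10\right) 15 = 11 + \left(- \left(4 + \left(2 + 2\right)\right) \left(\sqrt{10} + 0\right) + 10\right) 15 = 11 + \left(- \left(4 + 4\right) \sqrt{10} + 10\right) 15 = 11 + \left(- 8 \sqrt{10} + 10\right) 15 = 11 + \left(10 - 8 \sqrt{10}\right) 15 = 11 + \left(150 - 120 \sqrt{10}\right) = 161 - 120 \sqrt{10}$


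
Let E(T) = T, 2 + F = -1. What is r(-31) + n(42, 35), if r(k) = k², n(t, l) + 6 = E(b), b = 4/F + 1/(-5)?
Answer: 14302/15 ≈ 953.47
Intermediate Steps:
F = -3 (F = -2 - 1 = -3)
b = -23/15 (b = 4/(-3) + 1/(-5) = 4*(-⅓) + 1*(-⅕) = -4/3 - ⅕ = -23/15 ≈ -1.5333)
n(t, l) = -113/15 (n(t, l) = -6 - 23/15 = -113/15)
r(-31) + n(42, 35) = (-31)² - 113/15 = 961 - 113/15 = 14302/15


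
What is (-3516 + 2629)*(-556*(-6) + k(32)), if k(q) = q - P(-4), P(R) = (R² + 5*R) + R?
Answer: -2994512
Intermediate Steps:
P(R) = R² + 6*R
k(q) = 8 + q (k(q) = q - (-4)*(6 - 4) = q - (-4)*2 = q - 1*(-8) = q + 8 = 8 + q)
(-3516 + 2629)*(-556*(-6) + k(32)) = (-3516 + 2629)*(-556*(-6) + (8 + 32)) = -887*(3336 + 40) = -887*3376 = -2994512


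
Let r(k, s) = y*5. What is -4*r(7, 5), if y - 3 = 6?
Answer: -180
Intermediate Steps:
y = 9 (y = 3 + 6 = 9)
r(k, s) = 45 (r(k, s) = 9*5 = 45)
-4*r(7, 5) = -4*45 = -180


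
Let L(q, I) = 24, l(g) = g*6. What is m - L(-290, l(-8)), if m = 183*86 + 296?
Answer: 16010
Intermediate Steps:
l(g) = 6*g
m = 16034 (m = 15738 + 296 = 16034)
m - L(-290, l(-8)) = 16034 - 1*24 = 16034 - 24 = 16010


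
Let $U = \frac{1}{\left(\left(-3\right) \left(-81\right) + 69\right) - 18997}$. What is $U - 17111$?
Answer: $- \frac{319719036}{18685} \approx -17111.0$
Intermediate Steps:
$U = - \frac{1}{18685}$ ($U = \frac{1}{\left(243 + 69\right) - 18997} = \frac{1}{312 - 18997} = \frac{1}{-18685} = - \frac{1}{18685} \approx -5.3519 \cdot 10^{-5}$)
$U - 17111 = - \frac{1}{18685} - 17111 = - \frac{319719036}{18685}$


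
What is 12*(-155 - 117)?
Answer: -3264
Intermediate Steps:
12*(-155 - 117) = 12*(-272) = -3264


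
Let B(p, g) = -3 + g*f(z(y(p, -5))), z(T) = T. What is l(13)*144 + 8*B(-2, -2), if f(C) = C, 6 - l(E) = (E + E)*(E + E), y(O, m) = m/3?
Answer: -289432/3 ≈ -96477.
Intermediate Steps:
y(O, m) = m/3 (y(O, m) = m*(1/3) = m/3)
l(E) = 6 - 4*E**2 (l(E) = 6 - (E + E)*(E + E) = 6 - 2*E*2*E = 6 - 4*E**2)
B(p, g) = -3 - 5*g/3 (B(p, g) = -3 + g*((1/3)*(-5)) = -3 + g*(-5/3) = -3 - 5*g/3)
l(13)*144 + 8*B(-2, -2) = (6 - 4*13**2)*144 + 8*(-3 - 5/3*(-2)) = (6 - 4*169)*144 + 8*(-3 + 10/3) = (6 - 676)*144 + 8*(1/3) = -670*144 + 8/3 = -96480 + 8/3 = -289432/3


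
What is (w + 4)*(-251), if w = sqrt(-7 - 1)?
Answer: -1004 - 502*I*sqrt(2) ≈ -1004.0 - 709.94*I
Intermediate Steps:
w = 2*I*sqrt(2) (w = sqrt(-8) = 2*I*sqrt(2) ≈ 2.8284*I)
(w + 4)*(-251) = (2*I*sqrt(2) + 4)*(-251) = (4 + 2*I*sqrt(2))*(-251) = -1004 - 502*I*sqrt(2)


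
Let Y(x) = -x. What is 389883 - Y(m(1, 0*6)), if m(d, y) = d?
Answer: 389884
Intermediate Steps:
389883 - Y(m(1, 0*6)) = 389883 - (-1) = 389883 - 1*(-1) = 389883 + 1 = 389884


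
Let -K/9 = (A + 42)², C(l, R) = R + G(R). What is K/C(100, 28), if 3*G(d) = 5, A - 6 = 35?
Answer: -186003/89 ≈ -2089.9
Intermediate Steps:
A = 41 (A = 6 + 35 = 41)
G(d) = 5/3 (G(d) = (⅓)*5 = 5/3)
C(l, R) = 5/3 + R (C(l, R) = R + 5/3 = 5/3 + R)
K = -62001 (K = -9*(41 + 42)² = -9*83² = -9*6889 = -62001)
K/C(100, 28) = -62001/(5/3 + 28) = -62001/89/3 = -62001*3/89 = -186003/89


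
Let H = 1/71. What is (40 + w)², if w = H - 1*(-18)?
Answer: 16966161/5041 ≈ 3365.6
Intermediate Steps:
H = 1/71 ≈ 0.014085
w = 1279/71 (w = 1/71 - 1*(-18) = 1/71 + 18 = 1279/71 ≈ 18.014)
(40 + w)² = (40 + 1279/71)² = (4119/71)² = 16966161/5041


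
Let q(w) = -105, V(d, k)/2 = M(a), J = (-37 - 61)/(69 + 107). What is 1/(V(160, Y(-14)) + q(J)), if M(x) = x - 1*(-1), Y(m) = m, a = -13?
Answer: -1/129 ≈ -0.0077519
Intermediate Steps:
M(x) = 1 + x (M(x) = x + 1 = 1 + x)
J = -49/88 (J = -98/176 = -98*1/176 = -49/88 ≈ -0.55682)
V(d, k) = -24 (V(d, k) = 2*(1 - 13) = 2*(-12) = -24)
1/(V(160, Y(-14)) + q(J)) = 1/(-24 - 105) = 1/(-129) = -1/129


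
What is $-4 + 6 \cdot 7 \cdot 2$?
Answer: $80$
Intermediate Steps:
$-4 + 6 \cdot 7 \cdot 2 = -4 + 42 \cdot 2 = -4 + 84 = 80$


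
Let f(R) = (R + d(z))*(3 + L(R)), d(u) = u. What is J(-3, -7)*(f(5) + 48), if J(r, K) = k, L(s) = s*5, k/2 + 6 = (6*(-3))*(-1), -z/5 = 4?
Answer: -8928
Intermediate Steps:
z = -20 (z = -5*4 = -20)
k = 24 (k = -12 + 2*((6*(-3))*(-1)) = -12 + 2*(-18*(-1)) = -12 + 2*18 = -12 + 36 = 24)
L(s) = 5*s
J(r, K) = 24
f(R) = (-20 + R)*(3 + 5*R) (f(R) = (R - 20)*(3 + 5*R) = (-20 + R)*(3 + 5*R))
J(-3, -7)*(f(5) + 48) = 24*((-60 - 97*5 + 5*5²) + 48) = 24*((-60 - 485 + 5*25) + 48) = 24*((-60 - 485 + 125) + 48) = 24*(-420 + 48) = 24*(-372) = -8928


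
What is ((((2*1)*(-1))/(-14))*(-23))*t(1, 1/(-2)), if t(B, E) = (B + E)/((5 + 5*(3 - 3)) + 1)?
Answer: -23/84 ≈ -0.27381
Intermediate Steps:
t(B, E) = B/6 + E/6 (t(B, E) = (B + E)/((5 + 5*0) + 1) = (B + E)/((5 + 0) + 1) = (B + E)/(5 + 1) = (B + E)/6 = (B + E)*(⅙) = B/6 + E/6)
((((2*1)*(-1))/(-14))*(-23))*t(1, 1/(-2)) = ((((2*1)*(-1))/(-14))*(-23))*((⅙)*1 + (⅙)/(-2)) = (((2*(-1))*(-1/14))*(-23))*(⅙ + (⅙)*(-½)) = (-2*(-1/14)*(-23))*(⅙ - 1/12) = ((⅐)*(-23))*(1/12) = -23/7*1/12 = -23/84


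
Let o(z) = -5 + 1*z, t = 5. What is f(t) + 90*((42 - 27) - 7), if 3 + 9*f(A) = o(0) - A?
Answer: 6467/9 ≈ 718.56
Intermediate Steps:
o(z) = -5 + z
f(A) = -8/9 - A/9 (f(A) = -1/3 + ((-5 + 0) - A)/9 = -1/3 + (-5 - A)/9 = -1/3 + (-5/9 - A/9) = -8/9 - A/9)
f(t) + 90*((42 - 27) - 7) = (-8/9 - 1/9*5) + 90*((42 - 27) - 7) = (-8/9 - 5/9) + 90*(15 - 7) = -13/9 + 90*8 = -13/9 + 720 = 6467/9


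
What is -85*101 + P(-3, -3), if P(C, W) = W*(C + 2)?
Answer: -8582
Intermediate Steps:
P(C, W) = W*(2 + C)
-85*101 + P(-3, -3) = -85*101 - 3*(2 - 3) = -8585 - 3*(-1) = -8585 + 3 = -8582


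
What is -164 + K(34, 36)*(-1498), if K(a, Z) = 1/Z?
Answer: -3701/18 ≈ -205.61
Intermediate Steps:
-164 + K(34, 36)*(-1498) = -164 - 1498/36 = -164 + (1/36)*(-1498) = -164 - 749/18 = -3701/18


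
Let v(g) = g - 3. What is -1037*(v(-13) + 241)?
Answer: -233325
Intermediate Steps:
v(g) = -3 + g
-1037*(v(-13) + 241) = -1037*((-3 - 13) + 241) = -1037*(-16 + 241) = -1037*225 = -233325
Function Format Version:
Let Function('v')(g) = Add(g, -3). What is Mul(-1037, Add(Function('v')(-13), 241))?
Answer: -233325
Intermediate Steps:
Function('v')(g) = Add(-3, g)
Mul(-1037, Add(Function('v')(-13), 241)) = Mul(-1037, Add(Add(-3, -13), 241)) = Mul(-1037, Add(-16, 241)) = Mul(-1037, 225) = -233325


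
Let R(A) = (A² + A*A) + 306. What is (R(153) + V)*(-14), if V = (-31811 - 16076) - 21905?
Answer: 317352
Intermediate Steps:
R(A) = 306 + 2*A² (R(A) = (A² + A²) + 306 = 2*A² + 306 = 306 + 2*A²)
V = -69792 (V = -47887 - 21905 = -69792)
(R(153) + V)*(-14) = ((306 + 2*153²) - 69792)*(-14) = ((306 + 2*23409) - 69792)*(-14) = ((306 + 46818) - 69792)*(-14) = (47124 - 69792)*(-14) = -22668*(-14) = 317352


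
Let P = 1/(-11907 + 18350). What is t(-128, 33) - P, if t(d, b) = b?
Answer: 212618/6443 ≈ 33.000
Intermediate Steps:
P = 1/6443 ≈ 0.00015521
t(-128, 33) - P = 33 - 1*1/6443 = 33 - 1/6443 = 212618/6443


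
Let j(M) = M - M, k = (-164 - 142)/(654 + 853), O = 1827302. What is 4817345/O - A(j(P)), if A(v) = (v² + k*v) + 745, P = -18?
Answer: -1356522645/1827302 ≈ -742.36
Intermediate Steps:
k = -306/1507 ≈ -0.20305
j(M) = 0
A(v) = 745 + v² - 306*v/1507 (A(v) = (v² - 306*v/1507) + 745 = 745 + v² - 306*v/1507)
4817345/O - A(j(P)) = 4817345/1827302 - (745 + 0² - 306/1507*0) = 4817345*(1/1827302) - (745 + 0 + 0) = 4817345/1827302 - 1*745 = 4817345/1827302 - 745 = -1356522645/1827302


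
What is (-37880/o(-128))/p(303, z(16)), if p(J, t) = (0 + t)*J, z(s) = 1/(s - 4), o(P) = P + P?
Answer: 4735/808 ≈ 5.8601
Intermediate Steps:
o(P) = 2*P
z(s) = 1/(-4 + s)
p(J, t) = J*t (p(J, t) = t*J = J*t)
(-37880/o(-128))/p(303, z(16)) = (-37880/(2*(-128)))/((303/(-4 + 16))) = (-37880/(-256))/((303/12)) = (-37880*(-1/256))/((303*(1/12))) = 4735/(32*(101/4)) = (4735/32)*(4/101) = 4735/808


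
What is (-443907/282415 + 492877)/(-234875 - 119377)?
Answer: -34798853512/25011519645 ≈ -1.3913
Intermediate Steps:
(-443907/282415 + 492877)/(-234875 - 119377) = (-443907*1/282415 + 492877)/(-354252) = (-443907/282415 + 492877)*(-1/354252) = (139195414048/282415)*(-1/354252) = -34798853512/25011519645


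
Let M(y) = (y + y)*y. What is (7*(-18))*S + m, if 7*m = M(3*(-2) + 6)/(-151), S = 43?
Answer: -5418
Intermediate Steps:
M(y) = 2*y**2 (M(y) = (2*y)*y = 2*y**2)
m = 0 (m = ((2*(3*(-2) + 6)**2)/(-151))/7 = ((2*(-6 + 6)**2)*(-1/151))/7 = ((2*0**2)*(-1/151))/7 = ((2*0)*(-1/151))/7 = (0*(-1/151))/7 = (1/7)*0 = 0)
(7*(-18))*S + m = (7*(-18))*43 + 0 = -126*43 + 0 = -5418 + 0 = -5418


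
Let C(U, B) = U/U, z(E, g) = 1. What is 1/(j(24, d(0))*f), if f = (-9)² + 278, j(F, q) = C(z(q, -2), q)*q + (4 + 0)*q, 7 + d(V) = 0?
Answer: -1/12565 ≈ -7.9586e-5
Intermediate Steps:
C(U, B) = 1
d(V) = -7 (d(V) = -7 + 0 = -7)
j(F, q) = 5*q (j(F, q) = 1*q + (4 + 0)*q = q + 4*q = 5*q)
f = 359 (f = 81 + 278 = 359)
1/(j(24, d(0))*f) = 1/((5*(-7))*359) = 1/(-35*359) = 1/(-12565) = -1/12565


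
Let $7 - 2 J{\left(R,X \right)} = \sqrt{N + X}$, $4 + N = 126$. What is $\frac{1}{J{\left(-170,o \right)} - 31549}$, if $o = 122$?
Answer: $- \frac{126182}{3980474037} + \frac{4 \sqrt{61}}{3980474037} \approx -3.1692 \cdot 10^{-5}$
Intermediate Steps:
$N = 122$ ($N = -4 + 126 = 122$)
$J{\left(R,X \right)} = \frac{7}{2} - \frac{\sqrt{122 + X}}{2}$
$\frac{1}{J{\left(-170,o \right)} - 31549} = \frac{1}{\left(\frac{7}{2} - \frac{\sqrt{122 + 122}}{2}\right) - 31549} = \frac{1}{\left(\frac{7}{2} - \frac{\sqrt{244}}{2}\right) - 31549} = \frac{1}{\left(\frac{7}{2} - \frac{2 \sqrt{61}}{2}\right) - 31549} = \frac{1}{\left(\frac{7}{2} - \sqrt{61}\right) - 31549} = \frac{1}{- \frac{63091}{2} - \sqrt{61}}$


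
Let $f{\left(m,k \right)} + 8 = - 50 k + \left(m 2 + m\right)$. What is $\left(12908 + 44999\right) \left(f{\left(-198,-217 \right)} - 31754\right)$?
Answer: $-1245347942$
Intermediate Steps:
$f{\left(m,k \right)} = -8 - 50 k + 3 m$ ($f{\left(m,k \right)} = -8 - \left(- m + 50 k - m 2\right) = -8 - \left(- 3 m + 50 k\right) = -8 - 50 k + 3 m$)
$\left(12908 + 44999\right) \left(f{\left(-198,-217 \right)} - 31754\right) = \left(12908 + 44999\right) \left(\left(-8 - -10850 + 3 \left(-198\right)\right) - 31754\right) = 57907 \left(\left(-8 + 10850 - 594\right) - 31754\right) = 57907 \left(10248 - 31754\right) = 57907 \left(-21506\right) = -1245347942$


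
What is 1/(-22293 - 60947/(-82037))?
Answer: -82037/1828789894 ≈ -4.4859e-5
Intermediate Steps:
1/(-22293 - 60947/(-82037)) = 1/(-22293 - 60947*(-1/82037)) = 1/(-22293 + 60947/82037) = 1/(-1828789894/82037) = -82037/1828789894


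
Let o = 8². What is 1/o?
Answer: 1/64 ≈ 0.015625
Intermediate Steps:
o = 64
1/o = 1/64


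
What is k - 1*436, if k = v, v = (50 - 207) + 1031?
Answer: 438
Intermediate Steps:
v = 874 (v = -157 + 1031 = 874)
k = 874
k - 1*436 = 874 - 1*436 = 874 - 436 = 438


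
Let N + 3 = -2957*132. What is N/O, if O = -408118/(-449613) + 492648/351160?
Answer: -7703401022031645/45601957763 ≈ -1.6893e+5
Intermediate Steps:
N = -390327 (N = -3 - 2957*132 = -3 - 390324 = -390327)
O = 45601957763/19735762635 (O = -408118*(-1/449613) + 492648*(1/351160) = 408118/449613 + 61581/43895 = 45601957763/19735762635 ≈ 2.3106)
N/O = -390327/45601957763/19735762635 = -390327*19735762635/45601957763 = -7703401022031645/45601957763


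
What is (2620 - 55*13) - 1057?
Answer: 848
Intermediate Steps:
(2620 - 55*13) - 1057 = (2620 - 715) - 1057 = 1905 - 1057 = 848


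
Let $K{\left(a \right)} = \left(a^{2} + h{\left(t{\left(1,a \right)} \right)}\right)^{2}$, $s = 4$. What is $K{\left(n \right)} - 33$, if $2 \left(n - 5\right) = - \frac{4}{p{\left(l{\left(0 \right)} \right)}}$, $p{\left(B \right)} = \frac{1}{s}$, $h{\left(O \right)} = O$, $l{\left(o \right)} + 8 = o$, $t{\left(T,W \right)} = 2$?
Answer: $88$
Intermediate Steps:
$l{\left(o \right)} = -8 + o$
$p{\left(B \right)} = \frac{1}{4}$
$n = -3$ ($n = 5 + \frac{\left(-4\right) \frac{1}{\frac{1}{4}}}{2} = 5 + \frac{\left(-4\right) 4}{2} = 5 + \frac{1}{2} \left(-16\right) = 5 - 8 = -3$)
$K{\left(a \right)} = \left(2 + a^{2}\right)^{2}$ ($K{\left(a \right)} = \left(a^{2} + 2\right)^{2} = \left(2 + a^{2}\right)^{2}$)
$K{\left(n \right)} - 33 = \left(2 + \left(-3\right)^{2}\right)^{2} - 33 = \left(2 + 9\right)^{2} - 33 = 11^{2} - 33 = 121 - 33 = 88$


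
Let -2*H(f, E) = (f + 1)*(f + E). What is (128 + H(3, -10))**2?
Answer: 20164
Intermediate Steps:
H(f, E) = -(1 + f)*(E + f)/2 (H(f, E) = -(f + 1)*(f + E)/2 = -(1 + f)*(E + f)/2)
(128 + H(3, -10))**2 = (128 + (-1/2*(-10) - 1/2*3 - 1/2*3**2 - 1/2*(-10)*3))**2 = (128 + (5 - 3/2 - 1/2*9 + 15))**2 = (128 + (5 - 3/2 - 9/2 + 15))**2 = (128 + 14)**2 = 142**2 = 20164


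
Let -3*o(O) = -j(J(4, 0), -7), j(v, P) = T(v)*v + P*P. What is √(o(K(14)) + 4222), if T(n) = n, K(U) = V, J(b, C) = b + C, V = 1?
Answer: √38193/3 ≈ 65.143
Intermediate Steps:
J(b, C) = C + b
K(U) = 1
j(v, P) = P² + v² (j(v, P) = v*v + P*P = v² + P² = P² + v²)
o(O) = 65/3 (o(O) = -(-1)*((-7)² + (0 + 4)²)/3 = -(-1)*(49 + 4²)/3 = -(-1)*(49 + 16)/3 = -(-1)*65/3 = -⅓*(-65) = 65/3)
√(o(K(14)) + 4222) = √(65/3 + 4222) = √(12731/3) = √38193/3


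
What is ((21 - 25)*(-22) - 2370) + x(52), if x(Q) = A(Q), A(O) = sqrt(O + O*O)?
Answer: -2282 + 2*sqrt(689) ≈ -2229.5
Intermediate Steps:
A(O) = sqrt(O + O**2)
x(Q) = sqrt(Q*(1 + Q))
((21 - 25)*(-22) - 2370) + x(52) = ((21 - 25)*(-22) - 2370) + sqrt(52*(1 + 52)) = (-4*(-22) - 2370) + sqrt(52*53) = (88 - 2370) + sqrt(2756) = -2282 + 2*sqrt(689)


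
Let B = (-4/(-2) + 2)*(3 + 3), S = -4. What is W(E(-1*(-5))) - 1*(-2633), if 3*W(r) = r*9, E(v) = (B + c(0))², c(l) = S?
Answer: 3833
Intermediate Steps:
B = 24 (B = (-4*(-½) + 2)*6 = (2 + 2)*6 = 4*6 = 24)
c(l) = -4
E(v) = 400 (E(v) = (24 - 4)² = 20² = 400)
W(r) = 3*r (W(r) = (r*9)/3 = (9*r)/3 = 3*r)
W(E(-1*(-5))) - 1*(-2633) = 3*400 - 1*(-2633) = 1200 + 2633 = 3833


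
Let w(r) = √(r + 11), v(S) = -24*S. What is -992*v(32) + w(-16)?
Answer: 761856 + I*√5 ≈ 7.6186e+5 + 2.2361*I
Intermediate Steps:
v(S) = -24*S
w(r) = √(11 + r)
-992*v(32) + w(-16) = -(-23808)*32 + √(11 - 16) = -992*(-768) + √(-5) = 761856 + I*√5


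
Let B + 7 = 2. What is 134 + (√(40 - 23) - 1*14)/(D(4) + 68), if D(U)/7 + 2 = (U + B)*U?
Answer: 1735/13 + √17/26 ≈ 133.62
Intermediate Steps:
B = -5 (B = -7 + 2 = -5)
D(U) = -14 + 7*U*(-5 + U) (D(U) = -14 + 7*((U - 5)*U) = -14 + 7*((-5 + U)*U) = -14 + 7*(U*(-5 + U)) = -14 + 7*U*(-5 + U))
134 + (√(40 - 23) - 1*14)/(D(4) + 68) = 134 + (√(40 - 23) - 1*14)/((-14 - 35*4 + 7*4²) + 68) = 134 + (√17 - 14)/((-14 - 140 + 7*16) + 68) = 134 + (-14 + √17)/((-14 - 140 + 112) + 68) = 134 + (-14 + √17)/(-42 + 68) = 134 + (-14 + √17)/26 = 134 + (-7/13 + √17/26) = 1735/13 + √17/26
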